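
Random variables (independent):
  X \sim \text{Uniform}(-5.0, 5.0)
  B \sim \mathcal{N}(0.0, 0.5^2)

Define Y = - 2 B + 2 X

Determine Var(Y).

For independent RVs: Var(aX + bY) = a²Var(X) + b²Var(Y)
Var(X) = 8.3333333
Var(B) = 0.25
Var(Y) = 2²*8.3333333 + (-2)²*0.25
= 4*8.3333333 + 4*0.25 = 34.333333

34.333333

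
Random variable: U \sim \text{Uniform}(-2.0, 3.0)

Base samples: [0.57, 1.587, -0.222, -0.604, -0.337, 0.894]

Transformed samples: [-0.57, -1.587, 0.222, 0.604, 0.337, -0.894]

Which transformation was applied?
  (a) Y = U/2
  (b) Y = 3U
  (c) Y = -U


Checking option (c) Y = -U:
  U = 0.57 -> Y = -0.57 ✓
  U = 1.587 -> Y = -1.587 ✓
  U = -0.222 -> Y = 0.222 ✓
All samples match this transformation.

(c) -U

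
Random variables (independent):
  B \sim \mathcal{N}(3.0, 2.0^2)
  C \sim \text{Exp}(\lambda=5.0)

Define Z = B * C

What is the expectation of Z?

For independent RVs: E[XY] = E[X]*E[Y]
E[B] = 3
E[C] = 0.2
E[Z] = 3 * 0.2 = 0.6

0.6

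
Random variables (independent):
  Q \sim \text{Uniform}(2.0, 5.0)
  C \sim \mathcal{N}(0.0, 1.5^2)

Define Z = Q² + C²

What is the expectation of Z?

E[Z] = E[Q²] + E[C²]
E[Q²] = Var(Q) + E[Q]² = 0.75 + 12.25 = 13
E[C²] = Var(C) + E[C]² = 2.25 + 0 = 2.25
E[Z] = 13 + 2.25 = 15.25

15.25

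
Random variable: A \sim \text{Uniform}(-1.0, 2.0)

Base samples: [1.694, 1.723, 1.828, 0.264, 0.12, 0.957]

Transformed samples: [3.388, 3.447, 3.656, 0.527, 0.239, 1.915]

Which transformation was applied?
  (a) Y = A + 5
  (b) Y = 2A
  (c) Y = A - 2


Checking option (b) Y = 2A:
  A = 1.694 -> Y = 3.388 ✓
  A = 1.723 -> Y = 3.447 ✓
  A = 1.828 -> Y = 3.656 ✓
All samples match this transformation.

(b) 2A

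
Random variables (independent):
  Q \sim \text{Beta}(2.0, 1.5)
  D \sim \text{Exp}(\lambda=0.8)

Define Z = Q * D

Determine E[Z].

For independent RVs: E[XY] = E[X]*E[Y]
E[Q] = 0.57142857
E[D] = 1.25
E[Z] = 0.57142857 * 1.25 = 0.71428571

0.71428571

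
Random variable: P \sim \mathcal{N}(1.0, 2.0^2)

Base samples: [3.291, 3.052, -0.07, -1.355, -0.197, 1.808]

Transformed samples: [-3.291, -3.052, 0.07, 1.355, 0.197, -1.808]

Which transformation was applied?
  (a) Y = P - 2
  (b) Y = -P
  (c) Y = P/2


Checking option (b) Y = -P:
  P = 3.291 -> Y = -3.291 ✓
  P = 3.052 -> Y = -3.052 ✓
  P = -0.07 -> Y = 0.07 ✓
All samples match this transformation.

(b) -P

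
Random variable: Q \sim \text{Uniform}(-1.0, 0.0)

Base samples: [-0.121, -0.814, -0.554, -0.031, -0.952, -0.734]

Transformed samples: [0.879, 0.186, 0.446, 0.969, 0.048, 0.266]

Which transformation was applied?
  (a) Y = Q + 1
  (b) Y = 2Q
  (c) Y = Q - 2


Checking option (a) Y = Q + 1:
  Q = -0.121 -> Y = 0.879 ✓
  Q = -0.814 -> Y = 0.186 ✓
  Q = -0.554 -> Y = 0.446 ✓
All samples match this transformation.

(a) Q + 1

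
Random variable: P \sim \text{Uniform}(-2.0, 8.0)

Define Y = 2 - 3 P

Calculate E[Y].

For Y = -3P + 2:
E[Y] = -3 * E[P] + 2
E[P] = (-2 + 8)/2 = 3
E[Y] = -3 * 3 + 2 = -7

-7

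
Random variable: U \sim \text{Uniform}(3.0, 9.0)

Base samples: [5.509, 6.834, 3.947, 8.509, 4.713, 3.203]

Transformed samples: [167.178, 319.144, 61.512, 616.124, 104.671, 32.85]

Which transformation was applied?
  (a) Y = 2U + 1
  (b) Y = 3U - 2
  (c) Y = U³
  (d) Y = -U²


Checking option (c) Y = U³:
  U = 5.509 -> Y = 167.178 ✓
  U = 6.834 -> Y = 319.144 ✓
  U = 3.947 -> Y = 61.512 ✓
All samples match this transformation.

(c) U³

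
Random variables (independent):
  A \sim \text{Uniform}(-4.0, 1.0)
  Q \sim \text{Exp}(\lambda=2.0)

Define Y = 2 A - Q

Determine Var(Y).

For independent RVs: Var(aX + bY) = a²Var(X) + b²Var(Y)
Var(A) = 2.0833333
Var(Q) = 0.25
Var(Y) = 2²*2.0833333 + (-1)²*0.25
= 4*2.0833333 + 1*0.25 = 8.5833333

8.5833333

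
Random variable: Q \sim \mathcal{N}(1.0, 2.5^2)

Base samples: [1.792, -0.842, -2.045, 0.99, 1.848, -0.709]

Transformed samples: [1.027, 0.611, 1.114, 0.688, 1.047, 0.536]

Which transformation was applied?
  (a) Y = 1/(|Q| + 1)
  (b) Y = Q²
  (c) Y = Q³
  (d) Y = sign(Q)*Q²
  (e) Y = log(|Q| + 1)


Checking option (e) Y = log(|Q| + 1):
  Q = 1.792 -> Y = 1.027 ✓
  Q = -0.842 -> Y = 0.611 ✓
  Q = -2.045 -> Y = 1.114 ✓
All samples match this transformation.

(e) log(|Q| + 1)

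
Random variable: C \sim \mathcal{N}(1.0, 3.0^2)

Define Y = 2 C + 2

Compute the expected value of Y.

For Y = 2C + 2:
E[Y] = 2 * E[C] + 2
E[C] = 1.0 = 1
E[Y] = 2 * 1 + 2 = 4

4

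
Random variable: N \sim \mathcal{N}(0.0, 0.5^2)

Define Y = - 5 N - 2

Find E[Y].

For Y = -5N - 2:
E[Y] = -5 * E[N] - 2
E[N] = 0.0 = 0
E[Y] = -5 * 0 - 2 = -2

-2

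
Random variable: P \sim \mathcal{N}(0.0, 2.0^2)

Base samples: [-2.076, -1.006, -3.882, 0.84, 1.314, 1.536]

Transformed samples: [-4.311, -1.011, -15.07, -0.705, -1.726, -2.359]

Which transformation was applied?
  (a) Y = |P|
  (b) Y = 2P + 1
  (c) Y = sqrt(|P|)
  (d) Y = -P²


Checking option (d) Y = -P²:
  P = -2.076 -> Y = -4.311 ✓
  P = -1.006 -> Y = -1.011 ✓
  P = -3.882 -> Y = -15.07 ✓
All samples match this transformation.

(d) -P²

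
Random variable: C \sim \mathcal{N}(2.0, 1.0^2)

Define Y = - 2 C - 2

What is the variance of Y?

For Y = aC + b: Var(Y) = a² * Var(C)
Var(C) = 1.0^2 = 1
Var(Y) = (-2)² * 1 = 4 * 1 = 4

4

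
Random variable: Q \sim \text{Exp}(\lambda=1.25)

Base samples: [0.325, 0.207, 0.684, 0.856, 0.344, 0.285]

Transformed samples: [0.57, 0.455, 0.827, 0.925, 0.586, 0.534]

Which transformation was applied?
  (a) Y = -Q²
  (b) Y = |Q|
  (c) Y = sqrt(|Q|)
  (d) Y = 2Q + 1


Checking option (c) Y = sqrt(|Q|):
  Q = 0.325 -> Y = 0.57 ✓
  Q = 0.207 -> Y = 0.455 ✓
  Q = 0.684 -> Y = 0.827 ✓
All samples match this transformation.

(c) sqrt(|Q|)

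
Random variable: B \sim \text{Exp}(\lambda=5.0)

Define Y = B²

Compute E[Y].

Using E[X²] = Var(X) + (E[X])²:
E[B] = 0.2
Var(B) = 1/5.0^2 = 0.04
E[B²] = 0.04 + 0.2² = 0.04 + 0.04 = 0.08

0.08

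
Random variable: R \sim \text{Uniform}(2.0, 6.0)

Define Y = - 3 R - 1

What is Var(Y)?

For Y = aR + b: Var(Y) = a² * Var(R)
Var(R) = (6 - 2)^2/12 = 1.3333333
Var(Y) = (-3)² * 1.3333333 = 9 * 1.3333333 = 12

12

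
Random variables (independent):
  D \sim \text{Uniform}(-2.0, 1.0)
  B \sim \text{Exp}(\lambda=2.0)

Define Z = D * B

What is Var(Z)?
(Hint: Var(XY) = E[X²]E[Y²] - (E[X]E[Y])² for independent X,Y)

Var(XY) = E[X²]E[Y²] - (E[X]E[Y])²
E[D] = -0.5, Var(D) = 0.75
E[B] = 0.5, Var(B) = 0.25
E[D²] = 0.75 + (-0.5)² = 1
E[B²] = 0.25 + 0.5² = 0.5
Var(Z) = 1*0.5 - (-0.5*0.5)²
= 0.5 - 0.0625 = 0.4375

0.4375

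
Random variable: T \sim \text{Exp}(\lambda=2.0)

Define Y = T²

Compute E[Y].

Using E[X²] = Var(X) + (E[X])²:
E[T] = 0.5
Var(T) = 1/2.0^2 = 0.25
E[T²] = 0.25 + 0.5² = 0.25 + 0.25 = 0.5

0.5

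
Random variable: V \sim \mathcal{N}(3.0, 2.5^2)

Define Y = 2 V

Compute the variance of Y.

For Y = aV + b: Var(Y) = a² * Var(V)
Var(V) = 2.5^2 = 6.25
Var(Y) = 2² * 6.25 = 4 * 6.25 = 25

25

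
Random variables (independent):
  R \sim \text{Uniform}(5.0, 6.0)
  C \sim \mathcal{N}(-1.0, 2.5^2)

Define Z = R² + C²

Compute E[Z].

E[Z] = E[R²] + E[C²]
E[R²] = Var(R) + E[R]² = 0.083333333 + 30.25 = 30.333333
E[C²] = Var(C) + E[C]² = 6.25 + 1 = 7.25
E[Z] = 30.333333 + 7.25 = 37.583333

37.583333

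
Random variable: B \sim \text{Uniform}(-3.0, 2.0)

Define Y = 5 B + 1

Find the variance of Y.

For Y = aB + b: Var(Y) = a² * Var(B)
Var(B) = (2 + 3)^2/12 = 2.0833333
Var(Y) = 5² * 2.0833333 = 25 * 2.0833333 = 52.083333

52.083333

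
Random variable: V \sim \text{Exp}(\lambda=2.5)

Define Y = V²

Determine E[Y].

E[V²] = Var(V) + (E[V])² = 0.16 + 0.16 = 0.32

0.32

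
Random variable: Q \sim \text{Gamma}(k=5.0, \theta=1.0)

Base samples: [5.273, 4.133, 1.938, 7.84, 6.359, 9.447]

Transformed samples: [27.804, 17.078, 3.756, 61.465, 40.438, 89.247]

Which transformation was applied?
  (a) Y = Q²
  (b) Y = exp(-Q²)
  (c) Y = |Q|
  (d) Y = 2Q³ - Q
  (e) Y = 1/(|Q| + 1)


Checking option (a) Y = Q²:
  Q = 5.273 -> Y = 27.804 ✓
  Q = 4.133 -> Y = 17.078 ✓
  Q = 1.938 -> Y = 3.756 ✓
All samples match this transformation.

(a) Q²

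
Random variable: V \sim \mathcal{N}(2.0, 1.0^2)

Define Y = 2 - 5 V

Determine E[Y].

For Y = -5V + 2:
E[Y] = -5 * E[V] + 2
E[V] = 2.0 = 2
E[Y] = -5 * 2 + 2 = -8

-8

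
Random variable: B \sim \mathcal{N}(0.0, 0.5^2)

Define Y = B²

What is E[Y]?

Using E[X²] = Var(X) + (E[X])²:
E[B] = 0
Var(B) = 0.5^2 = 0.25
E[B²] = 0.25 + 0² = 0.25 + 0 = 0.25

0.25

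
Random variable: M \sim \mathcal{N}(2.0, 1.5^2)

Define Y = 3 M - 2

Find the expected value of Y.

For Y = 3M - 2:
E[Y] = 3 * E[M] - 2
E[M] = 2.0 = 2
E[Y] = 3 * 2 - 2 = 4

4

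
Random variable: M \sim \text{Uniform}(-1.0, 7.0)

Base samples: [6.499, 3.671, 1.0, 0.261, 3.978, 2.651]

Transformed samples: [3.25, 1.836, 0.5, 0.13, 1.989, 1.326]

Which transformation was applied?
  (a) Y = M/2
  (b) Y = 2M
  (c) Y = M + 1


Checking option (a) Y = M/2:
  M = 6.499 -> Y = 3.25 ✓
  M = 3.671 -> Y = 1.836 ✓
  M = 1.0 -> Y = 0.5 ✓
All samples match this transformation.

(a) M/2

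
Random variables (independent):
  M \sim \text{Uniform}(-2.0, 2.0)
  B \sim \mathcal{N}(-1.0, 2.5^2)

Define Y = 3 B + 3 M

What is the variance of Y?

For independent RVs: Var(aX + bY) = a²Var(X) + b²Var(Y)
Var(M) = 1.3333333
Var(B) = 6.25
Var(Y) = 3²*1.3333333 + 3²*6.25
= 9*1.3333333 + 9*6.25 = 68.25

68.25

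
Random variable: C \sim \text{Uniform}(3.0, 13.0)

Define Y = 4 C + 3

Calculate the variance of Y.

For Y = aC + b: Var(Y) = a² * Var(C)
Var(C) = (13 - 3)^2/12 = 8.3333333
Var(Y) = 4² * 8.3333333 = 16 * 8.3333333 = 133.33333

133.33333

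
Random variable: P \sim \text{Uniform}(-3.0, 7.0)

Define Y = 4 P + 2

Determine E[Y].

For Y = 4P + 2:
E[Y] = 4 * E[P] + 2
E[P] = (-3 + 7)/2 = 2
E[Y] = 4 * 2 + 2 = 10

10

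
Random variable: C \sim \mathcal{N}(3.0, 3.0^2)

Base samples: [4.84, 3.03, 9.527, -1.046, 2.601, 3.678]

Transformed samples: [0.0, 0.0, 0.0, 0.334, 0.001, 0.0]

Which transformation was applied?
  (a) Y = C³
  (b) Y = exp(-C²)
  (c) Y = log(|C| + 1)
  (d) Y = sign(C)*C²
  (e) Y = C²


Checking option (b) Y = exp(-C²):
  C = 4.84 -> Y = 0.0 ✓
  C = 3.03 -> Y = 0.0 ✓
  C = 9.527 -> Y = 0.0 ✓
All samples match this transformation.

(b) exp(-C²)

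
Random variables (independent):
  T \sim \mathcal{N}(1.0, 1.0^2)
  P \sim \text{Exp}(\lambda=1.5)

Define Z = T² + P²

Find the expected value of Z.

E[Z] = E[T²] + E[P²]
E[T²] = Var(T) + E[T]² = 1 + 1 = 2
E[P²] = Var(P) + E[P]² = 0.44444444 + 0.44444444 = 0.88888889
E[Z] = 2 + 0.88888889 = 2.8888889

2.8888889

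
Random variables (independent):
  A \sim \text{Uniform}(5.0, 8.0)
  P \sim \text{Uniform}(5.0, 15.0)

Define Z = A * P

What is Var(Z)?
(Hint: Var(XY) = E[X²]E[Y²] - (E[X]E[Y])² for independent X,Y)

Var(XY) = E[X²]E[Y²] - (E[X]E[Y])²
E[A] = 6.5, Var(A) = 0.75
E[P] = 10, Var(P) = 8.3333333
E[A²] = 0.75 + 6.5² = 43
E[P²] = 8.3333333 + 10² = 108.33333
Var(Z) = 43*108.33333 - (6.5*10)²
= 4658.3333 - 4225 = 433.33333

433.33333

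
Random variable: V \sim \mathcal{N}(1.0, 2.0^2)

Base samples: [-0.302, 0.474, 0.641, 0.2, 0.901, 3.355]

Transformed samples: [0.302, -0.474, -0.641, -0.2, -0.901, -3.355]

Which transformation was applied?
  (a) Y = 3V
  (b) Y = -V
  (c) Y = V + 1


Checking option (b) Y = -V:
  V = -0.302 -> Y = 0.302 ✓
  V = 0.474 -> Y = -0.474 ✓
  V = 0.641 -> Y = -0.641 ✓
All samples match this transformation.

(b) -V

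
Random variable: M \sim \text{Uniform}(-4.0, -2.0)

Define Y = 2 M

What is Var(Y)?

For Y = aM + b: Var(Y) = a² * Var(M)
Var(M) = (-2 + 4)^2/12 = 0.33333333
Var(Y) = 2² * 0.33333333 = 4 * 0.33333333 = 1.3333333

1.3333333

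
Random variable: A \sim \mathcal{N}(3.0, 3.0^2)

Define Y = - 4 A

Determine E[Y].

For Y = -4A:
E[Y] = -4 * E[A]
E[A] = 3.0 = 3
E[Y] = -4 * 3 = -12

-12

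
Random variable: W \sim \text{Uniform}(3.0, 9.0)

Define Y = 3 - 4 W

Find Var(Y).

For Y = aW + b: Var(Y) = a² * Var(W)
Var(W) = (9 - 3)^2/12 = 3
Var(Y) = (-4)² * 3 = 16 * 3 = 48

48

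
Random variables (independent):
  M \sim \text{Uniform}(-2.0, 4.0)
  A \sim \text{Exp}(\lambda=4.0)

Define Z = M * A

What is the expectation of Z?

For independent RVs: E[XY] = E[X]*E[Y]
E[M] = 1
E[A] = 0.25
E[Z] = 1 * 0.25 = 0.25

0.25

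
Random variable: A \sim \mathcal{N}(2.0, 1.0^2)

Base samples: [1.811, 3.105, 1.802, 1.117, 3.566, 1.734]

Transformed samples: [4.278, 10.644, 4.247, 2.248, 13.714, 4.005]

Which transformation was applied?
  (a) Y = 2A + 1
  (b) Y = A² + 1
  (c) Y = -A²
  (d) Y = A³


Checking option (b) Y = A² + 1:
  A = 1.811 -> Y = 4.278 ✓
  A = 3.105 -> Y = 10.644 ✓
  A = 1.802 -> Y = 4.247 ✓
All samples match this transformation.

(b) A² + 1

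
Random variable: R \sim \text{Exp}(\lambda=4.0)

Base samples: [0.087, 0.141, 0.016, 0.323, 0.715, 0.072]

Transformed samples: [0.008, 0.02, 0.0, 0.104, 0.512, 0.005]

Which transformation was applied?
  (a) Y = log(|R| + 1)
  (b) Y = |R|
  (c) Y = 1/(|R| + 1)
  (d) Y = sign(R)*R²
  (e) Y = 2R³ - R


Checking option (d) Y = sign(R)*R²:
  R = 0.087 -> Y = 0.008 ✓
  R = 0.141 -> Y = 0.02 ✓
  R = 0.016 -> Y = 0.0 ✓
All samples match this transformation.

(d) sign(R)*R²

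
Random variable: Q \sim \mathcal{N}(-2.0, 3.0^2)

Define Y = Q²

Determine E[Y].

E[Q²] = Var(Q) + (E[Q])² = 9 + 4 = 13

13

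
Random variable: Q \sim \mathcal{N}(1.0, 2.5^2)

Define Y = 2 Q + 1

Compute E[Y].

For Y = 2Q + 1:
E[Y] = 2 * E[Q] + 1
E[Q] = 1.0 = 1
E[Y] = 2 * 1 + 1 = 3

3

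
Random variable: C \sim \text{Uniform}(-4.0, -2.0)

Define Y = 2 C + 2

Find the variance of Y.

For Y = aC + b: Var(Y) = a² * Var(C)
Var(C) = (-2 + 4)^2/12 = 0.33333333
Var(Y) = 2² * 0.33333333 = 4 * 0.33333333 = 1.3333333

1.3333333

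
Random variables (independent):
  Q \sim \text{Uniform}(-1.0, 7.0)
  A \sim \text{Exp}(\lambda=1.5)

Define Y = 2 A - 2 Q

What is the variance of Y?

For independent RVs: Var(aX + bY) = a²Var(X) + b²Var(Y)
Var(Q) = 5.3333333
Var(A) = 0.44444444
Var(Y) = (-2)²*5.3333333 + 2²*0.44444444
= 4*5.3333333 + 4*0.44444444 = 23.111111

23.111111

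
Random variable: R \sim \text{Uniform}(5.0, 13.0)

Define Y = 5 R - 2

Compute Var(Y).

For Y = aR + b: Var(Y) = a² * Var(R)
Var(R) = (13 - 5)^2/12 = 5.3333333
Var(Y) = 5² * 5.3333333 = 25 * 5.3333333 = 133.33333

133.33333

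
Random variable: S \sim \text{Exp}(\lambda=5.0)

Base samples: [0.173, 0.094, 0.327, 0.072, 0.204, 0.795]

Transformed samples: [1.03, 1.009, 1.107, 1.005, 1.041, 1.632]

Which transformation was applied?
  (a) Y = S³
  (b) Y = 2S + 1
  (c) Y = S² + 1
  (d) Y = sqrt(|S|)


Checking option (c) Y = S² + 1:
  S = 0.173 -> Y = 1.03 ✓
  S = 0.094 -> Y = 1.009 ✓
  S = 0.327 -> Y = 1.107 ✓
All samples match this transformation.

(c) S² + 1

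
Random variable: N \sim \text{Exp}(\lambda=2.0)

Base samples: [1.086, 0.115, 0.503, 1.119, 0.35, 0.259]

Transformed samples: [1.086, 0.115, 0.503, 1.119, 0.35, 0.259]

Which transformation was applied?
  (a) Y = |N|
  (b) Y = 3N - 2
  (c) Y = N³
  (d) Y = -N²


Checking option (a) Y = |N|:
  N = 1.086 -> Y = 1.086 ✓
  N = 0.115 -> Y = 0.115 ✓
  N = 0.503 -> Y = 0.503 ✓
All samples match this transformation.

(a) |N|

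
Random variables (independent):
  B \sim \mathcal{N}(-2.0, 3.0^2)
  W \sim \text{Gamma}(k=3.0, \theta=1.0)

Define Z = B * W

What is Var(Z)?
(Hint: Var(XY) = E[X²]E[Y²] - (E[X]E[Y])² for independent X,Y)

Var(XY) = E[X²]E[Y²] - (E[X]E[Y])²
E[B] = -2, Var(B) = 9
E[W] = 3, Var(W) = 3
E[B²] = 9 + (-2)² = 13
E[W²] = 3 + 3² = 12
Var(Z) = 13*12 - (-2*3)²
= 156 - 36 = 120

120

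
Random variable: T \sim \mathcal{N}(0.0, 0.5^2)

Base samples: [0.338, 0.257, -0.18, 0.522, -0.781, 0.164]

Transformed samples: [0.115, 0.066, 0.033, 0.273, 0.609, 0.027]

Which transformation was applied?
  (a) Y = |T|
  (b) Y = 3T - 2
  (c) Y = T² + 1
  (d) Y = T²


Checking option (d) Y = T²:
  T = 0.338 -> Y = 0.115 ✓
  T = 0.257 -> Y = 0.066 ✓
  T = -0.18 -> Y = 0.033 ✓
All samples match this transformation.

(d) T²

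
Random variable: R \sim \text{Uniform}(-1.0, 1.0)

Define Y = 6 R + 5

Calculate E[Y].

For Y = 6R + 5:
E[Y] = 6 * E[R] + 5
E[R] = (-1 + 1)/2 = 0
E[Y] = 6 * 0 + 5 = 5

5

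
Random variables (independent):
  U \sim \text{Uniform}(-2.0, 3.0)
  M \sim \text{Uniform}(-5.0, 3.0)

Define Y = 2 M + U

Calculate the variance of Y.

For independent RVs: Var(aX + bY) = a²Var(X) + b²Var(Y)
Var(U) = 2.0833333
Var(M) = 5.3333333
Var(Y) = 1²*2.0833333 + 2²*5.3333333
= 1*2.0833333 + 4*5.3333333 = 23.416667

23.416667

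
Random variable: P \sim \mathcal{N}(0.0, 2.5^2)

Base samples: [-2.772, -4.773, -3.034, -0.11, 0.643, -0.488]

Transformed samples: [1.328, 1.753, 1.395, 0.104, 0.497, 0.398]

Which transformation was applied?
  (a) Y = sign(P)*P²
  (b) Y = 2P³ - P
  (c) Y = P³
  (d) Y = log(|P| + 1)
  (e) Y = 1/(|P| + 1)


Checking option (d) Y = log(|P| + 1):
  P = -2.772 -> Y = 1.328 ✓
  P = -4.773 -> Y = 1.753 ✓
  P = -3.034 -> Y = 1.395 ✓
All samples match this transformation.

(d) log(|P| + 1)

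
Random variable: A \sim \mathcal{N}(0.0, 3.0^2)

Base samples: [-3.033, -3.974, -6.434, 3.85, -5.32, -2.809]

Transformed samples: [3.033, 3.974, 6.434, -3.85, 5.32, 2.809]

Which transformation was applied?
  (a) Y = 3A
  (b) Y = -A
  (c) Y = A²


Checking option (b) Y = -A:
  A = -3.033 -> Y = 3.033 ✓
  A = -3.974 -> Y = 3.974 ✓
  A = -6.434 -> Y = 6.434 ✓
All samples match this transformation.

(b) -A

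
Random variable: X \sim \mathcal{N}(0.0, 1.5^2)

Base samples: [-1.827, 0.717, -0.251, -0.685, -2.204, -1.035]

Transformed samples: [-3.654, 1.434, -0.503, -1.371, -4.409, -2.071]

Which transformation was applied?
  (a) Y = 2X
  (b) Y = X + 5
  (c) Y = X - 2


Checking option (a) Y = 2X:
  X = -1.827 -> Y = -3.654 ✓
  X = 0.717 -> Y = 1.434 ✓
  X = -0.251 -> Y = -0.503 ✓
All samples match this transformation.

(a) 2X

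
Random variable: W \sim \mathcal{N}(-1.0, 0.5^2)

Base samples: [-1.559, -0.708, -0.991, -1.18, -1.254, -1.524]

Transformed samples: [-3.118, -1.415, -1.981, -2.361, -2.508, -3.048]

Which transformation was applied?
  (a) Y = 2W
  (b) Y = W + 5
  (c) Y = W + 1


Checking option (a) Y = 2W:
  W = -1.559 -> Y = -3.118 ✓
  W = -0.708 -> Y = -1.415 ✓
  W = -0.991 -> Y = -1.981 ✓
All samples match this transformation.

(a) 2W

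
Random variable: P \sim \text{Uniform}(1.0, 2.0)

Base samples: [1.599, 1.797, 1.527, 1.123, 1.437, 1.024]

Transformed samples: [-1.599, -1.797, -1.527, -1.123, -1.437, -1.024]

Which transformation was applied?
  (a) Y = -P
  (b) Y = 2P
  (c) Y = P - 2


Checking option (a) Y = -P:
  P = 1.599 -> Y = -1.599 ✓
  P = 1.797 -> Y = -1.797 ✓
  P = 1.527 -> Y = -1.527 ✓
All samples match this transformation.

(a) -P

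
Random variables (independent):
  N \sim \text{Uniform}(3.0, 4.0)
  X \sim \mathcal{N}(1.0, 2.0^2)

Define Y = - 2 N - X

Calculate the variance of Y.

For independent RVs: Var(aX + bY) = a²Var(X) + b²Var(Y)
Var(N) = 0.083333333
Var(X) = 4
Var(Y) = (-2)²*0.083333333 + (-1)²*4
= 4*0.083333333 + 1*4 = 4.3333333

4.3333333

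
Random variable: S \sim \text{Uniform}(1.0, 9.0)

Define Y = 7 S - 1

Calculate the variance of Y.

For Y = aS + b: Var(Y) = a² * Var(S)
Var(S) = (9 - 1)^2/12 = 5.3333333
Var(Y) = 7² * 5.3333333 = 49 * 5.3333333 = 261.33333

261.33333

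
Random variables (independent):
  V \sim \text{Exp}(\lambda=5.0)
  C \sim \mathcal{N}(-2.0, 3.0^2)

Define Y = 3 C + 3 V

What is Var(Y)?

For independent RVs: Var(aX + bY) = a²Var(X) + b²Var(Y)
Var(V) = 0.04
Var(C) = 9
Var(Y) = 3²*0.04 + 3²*9
= 9*0.04 + 9*9 = 81.36

81.36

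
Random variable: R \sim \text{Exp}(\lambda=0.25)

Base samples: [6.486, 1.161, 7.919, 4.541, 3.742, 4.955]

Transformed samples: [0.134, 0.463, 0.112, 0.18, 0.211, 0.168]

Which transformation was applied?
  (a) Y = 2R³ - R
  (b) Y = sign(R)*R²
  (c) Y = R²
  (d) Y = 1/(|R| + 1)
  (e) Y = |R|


Checking option (d) Y = 1/(|R| + 1):
  R = 6.486 -> Y = 0.134 ✓
  R = 1.161 -> Y = 0.463 ✓
  R = 7.919 -> Y = 0.112 ✓
All samples match this transformation.

(d) 1/(|R| + 1)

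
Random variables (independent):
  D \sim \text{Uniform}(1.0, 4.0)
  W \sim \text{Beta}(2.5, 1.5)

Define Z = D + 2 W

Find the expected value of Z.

E[Z] = 1*E[D] + 2*E[W]
E[D] = 2.5
E[W] = 0.625
E[Z] = 1*2.5 + 2*0.625 = 3.75

3.75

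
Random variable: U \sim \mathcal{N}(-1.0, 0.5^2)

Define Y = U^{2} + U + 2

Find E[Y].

E[Y] = 1*E[U²] + 1*E[U] + 2
E[U] = -1
E[U²] = Var(U) + (E[U])² = 0.25 + 1 = 1.25
E[Y] = 1*1.25 + 1*(-1) + 2 = 2.25

2.25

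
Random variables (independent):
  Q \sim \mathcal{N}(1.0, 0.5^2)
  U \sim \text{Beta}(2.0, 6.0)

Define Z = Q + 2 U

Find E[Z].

E[Z] = 1*E[Q] + 2*E[U]
E[Q] = 1
E[U] = 0.25
E[Z] = 1*1 + 2*0.25 = 1.5

1.5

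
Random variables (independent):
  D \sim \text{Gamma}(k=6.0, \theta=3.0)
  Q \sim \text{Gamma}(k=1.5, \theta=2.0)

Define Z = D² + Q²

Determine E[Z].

E[Z] = E[D²] + E[Q²]
E[D²] = Var(D) + E[D]² = 54 + 324 = 378
E[Q²] = Var(Q) + E[Q]² = 6 + 9 = 15
E[Z] = 378 + 15 = 393

393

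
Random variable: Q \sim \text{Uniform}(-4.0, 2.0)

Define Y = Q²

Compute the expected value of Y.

E[Q²] = Var(Q) + (E[Q])² = 3 + 1 = 4

4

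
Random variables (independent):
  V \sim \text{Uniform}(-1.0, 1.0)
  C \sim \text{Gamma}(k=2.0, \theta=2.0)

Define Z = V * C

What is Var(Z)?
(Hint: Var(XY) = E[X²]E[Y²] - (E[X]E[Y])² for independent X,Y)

Var(XY) = E[X²]E[Y²] - (E[X]E[Y])²
E[V] = 0, Var(V) = 0.33333333
E[C] = 4, Var(C) = 8
E[V²] = 0.33333333 + 0² = 0.33333333
E[C²] = 8 + 4² = 24
Var(Z) = 0.33333333*24 - (0*4)²
= 8 - 0 = 8

8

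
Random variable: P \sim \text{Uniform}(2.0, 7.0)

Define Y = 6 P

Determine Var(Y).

For Y = aP + b: Var(Y) = a² * Var(P)
Var(P) = (7 - 2)^2/12 = 2.0833333
Var(Y) = 6² * 2.0833333 = 36 * 2.0833333 = 75

75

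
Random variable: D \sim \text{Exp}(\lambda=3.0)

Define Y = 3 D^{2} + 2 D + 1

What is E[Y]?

E[Y] = 3*E[D²] + 2*E[D] + 1
E[D] = 0.33333333
E[D²] = Var(D) + (E[D])² = 0.11111111 + 0.11111111 = 0.22222222
E[Y] = 3*0.22222222 + 2*0.33333333 + 1 = 2.3333333

2.3333333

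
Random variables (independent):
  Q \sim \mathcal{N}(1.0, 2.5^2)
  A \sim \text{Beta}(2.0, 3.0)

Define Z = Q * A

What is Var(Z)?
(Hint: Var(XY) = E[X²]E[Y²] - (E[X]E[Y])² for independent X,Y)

Var(XY) = E[X²]E[Y²] - (E[X]E[Y])²
E[Q] = 1, Var(Q) = 6.25
E[A] = 0.4, Var(A) = 0.04
E[Q²] = 6.25 + 1² = 7.25
E[A²] = 0.04 + 0.4² = 0.2
Var(Z) = 7.25*0.2 - (1*0.4)²
= 1.45 - 0.16 = 1.29

1.29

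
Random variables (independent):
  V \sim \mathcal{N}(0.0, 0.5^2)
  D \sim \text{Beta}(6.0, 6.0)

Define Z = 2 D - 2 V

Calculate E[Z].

E[Z] = -2*E[V] + 2*E[D]
E[V] = 0
E[D] = 0.5
E[Z] = -2*0 + 2*0.5 = 1

1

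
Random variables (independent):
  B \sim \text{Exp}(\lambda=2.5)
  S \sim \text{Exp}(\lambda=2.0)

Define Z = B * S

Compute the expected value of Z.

For independent RVs: E[XY] = E[X]*E[Y]
E[B] = 0.4
E[S] = 0.5
E[Z] = 0.4 * 0.5 = 0.2

0.2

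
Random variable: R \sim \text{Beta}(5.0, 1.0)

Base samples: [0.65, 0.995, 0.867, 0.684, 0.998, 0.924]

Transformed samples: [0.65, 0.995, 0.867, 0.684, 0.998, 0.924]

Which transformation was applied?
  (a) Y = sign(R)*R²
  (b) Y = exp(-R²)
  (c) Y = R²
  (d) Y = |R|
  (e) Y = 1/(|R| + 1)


Checking option (d) Y = |R|:
  R = 0.65 -> Y = 0.65 ✓
  R = 0.995 -> Y = 0.995 ✓
  R = 0.867 -> Y = 0.867 ✓
All samples match this transformation.

(d) |R|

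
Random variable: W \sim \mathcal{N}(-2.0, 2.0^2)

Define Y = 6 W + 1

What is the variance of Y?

For Y = aW + b: Var(Y) = a² * Var(W)
Var(W) = 2.0^2 = 4
Var(Y) = 6² * 4 = 36 * 4 = 144

144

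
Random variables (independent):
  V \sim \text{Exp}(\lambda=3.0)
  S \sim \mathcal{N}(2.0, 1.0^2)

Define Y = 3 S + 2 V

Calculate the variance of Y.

For independent RVs: Var(aX + bY) = a²Var(X) + b²Var(Y)
Var(V) = 0.11111111
Var(S) = 1
Var(Y) = 2²*0.11111111 + 3²*1
= 4*0.11111111 + 9*1 = 9.4444444

9.4444444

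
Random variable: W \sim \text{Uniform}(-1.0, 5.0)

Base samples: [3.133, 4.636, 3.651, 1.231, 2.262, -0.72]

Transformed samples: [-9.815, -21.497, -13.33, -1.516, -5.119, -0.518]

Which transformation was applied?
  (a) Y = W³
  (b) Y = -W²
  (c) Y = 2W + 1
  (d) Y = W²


Checking option (b) Y = -W²:
  W = 3.133 -> Y = -9.815 ✓
  W = 4.636 -> Y = -21.497 ✓
  W = 3.651 -> Y = -13.33 ✓
All samples match this transformation.

(b) -W²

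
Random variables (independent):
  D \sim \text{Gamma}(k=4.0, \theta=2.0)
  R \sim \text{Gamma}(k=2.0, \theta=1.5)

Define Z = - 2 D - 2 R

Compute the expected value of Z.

E[Z] = -2*E[D] - 2*E[R]
E[D] = 8
E[R] = 3
E[Z] = -2*8 - 2*3 = -22

-22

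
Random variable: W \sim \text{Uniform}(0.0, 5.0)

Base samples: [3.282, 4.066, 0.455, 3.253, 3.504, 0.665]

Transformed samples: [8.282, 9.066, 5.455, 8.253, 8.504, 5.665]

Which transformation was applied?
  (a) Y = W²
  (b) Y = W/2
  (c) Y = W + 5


Checking option (c) Y = W + 5:
  W = 3.282 -> Y = 8.282 ✓
  W = 4.066 -> Y = 9.066 ✓
  W = 0.455 -> Y = 5.455 ✓
All samples match this transformation.

(c) W + 5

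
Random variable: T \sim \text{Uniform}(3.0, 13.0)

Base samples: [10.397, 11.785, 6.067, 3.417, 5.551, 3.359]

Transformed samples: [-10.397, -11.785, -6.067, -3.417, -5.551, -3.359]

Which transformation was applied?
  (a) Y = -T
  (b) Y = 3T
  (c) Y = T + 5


Checking option (a) Y = -T:
  T = 10.397 -> Y = -10.397 ✓
  T = 11.785 -> Y = -11.785 ✓
  T = 6.067 -> Y = -6.067 ✓
All samples match this transformation.

(a) -T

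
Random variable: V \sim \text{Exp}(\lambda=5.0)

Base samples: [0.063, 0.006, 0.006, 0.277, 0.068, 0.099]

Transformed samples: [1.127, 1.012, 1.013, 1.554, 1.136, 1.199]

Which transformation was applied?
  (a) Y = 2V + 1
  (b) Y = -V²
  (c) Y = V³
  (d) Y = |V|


Checking option (a) Y = 2V + 1:
  V = 0.063 -> Y = 1.127 ✓
  V = 0.006 -> Y = 1.012 ✓
  V = 0.006 -> Y = 1.013 ✓
All samples match this transformation.

(a) 2V + 1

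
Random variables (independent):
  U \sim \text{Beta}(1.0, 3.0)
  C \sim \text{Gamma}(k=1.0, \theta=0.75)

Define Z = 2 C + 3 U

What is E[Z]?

E[Z] = 3*E[U] + 2*E[C]
E[U] = 0.25
E[C] = 0.75
E[Z] = 3*0.25 + 2*0.75 = 2.25

2.25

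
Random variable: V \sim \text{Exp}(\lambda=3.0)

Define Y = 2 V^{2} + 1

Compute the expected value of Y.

E[Y] = 2*E[V²] + 1
E[V] = 0.33333333
E[V²] = Var(V) + (E[V])² = 0.11111111 + 0.11111111 = 0.22222222
E[Y] = 2*0.22222222 + 1 = 1.4444444

1.4444444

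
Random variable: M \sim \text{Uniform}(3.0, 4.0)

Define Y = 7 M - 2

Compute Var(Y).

For Y = aM + b: Var(Y) = a² * Var(M)
Var(M) = (4 - 3)^2/12 = 0.083333333
Var(Y) = 7² * 0.083333333 = 49 * 0.083333333 = 4.0833333

4.0833333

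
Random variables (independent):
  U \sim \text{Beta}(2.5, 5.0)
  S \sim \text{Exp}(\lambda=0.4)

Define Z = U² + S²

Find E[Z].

E[Z] = E[U²] + E[S²]
E[U²] = Var(U) + E[U]² = 0.026143791 + 0.11111111 = 0.1372549
E[S²] = Var(S) + E[S]² = 6.25 + 6.25 = 12.5
E[Z] = 0.1372549 + 12.5 = 12.637255

12.637255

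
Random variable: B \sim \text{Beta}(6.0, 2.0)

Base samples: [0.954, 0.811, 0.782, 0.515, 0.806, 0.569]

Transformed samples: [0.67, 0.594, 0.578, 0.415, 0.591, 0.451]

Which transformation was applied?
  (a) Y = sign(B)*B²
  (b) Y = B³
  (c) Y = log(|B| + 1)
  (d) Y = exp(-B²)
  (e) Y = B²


Checking option (c) Y = log(|B| + 1):
  B = 0.954 -> Y = 0.67 ✓
  B = 0.811 -> Y = 0.594 ✓
  B = 0.782 -> Y = 0.578 ✓
All samples match this transformation.

(c) log(|B| + 1)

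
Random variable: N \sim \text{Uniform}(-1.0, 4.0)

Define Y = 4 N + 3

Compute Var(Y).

For Y = aN + b: Var(Y) = a² * Var(N)
Var(N) = (4 + 1)^2/12 = 2.0833333
Var(Y) = 4² * 2.0833333 = 16 * 2.0833333 = 33.333333

33.333333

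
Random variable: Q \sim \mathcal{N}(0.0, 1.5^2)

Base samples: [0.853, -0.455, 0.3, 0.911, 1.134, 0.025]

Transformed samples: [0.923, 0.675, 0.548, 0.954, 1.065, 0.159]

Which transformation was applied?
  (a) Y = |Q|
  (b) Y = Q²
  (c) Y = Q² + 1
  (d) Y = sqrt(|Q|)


Checking option (d) Y = sqrt(|Q|):
  Q = 0.853 -> Y = 0.923 ✓
  Q = -0.455 -> Y = 0.675 ✓
  Q = 0.3 -> Y = 0.548 ✓
All samples match this transformation.

(d) sqrt(|Q|)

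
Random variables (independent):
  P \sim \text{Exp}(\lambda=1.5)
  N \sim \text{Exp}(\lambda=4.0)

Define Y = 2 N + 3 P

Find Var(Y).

For independent RVs: Var(aX + bY) = a²Var(X) + b²Var(Y)
Var(P) = 0.44444444
Var(N) = 0.0625
Var(Y) = 3²*0.44444444 + 2²*0.0625
= 9*0.44444444 + 4*0.0625 = 4.25

4.25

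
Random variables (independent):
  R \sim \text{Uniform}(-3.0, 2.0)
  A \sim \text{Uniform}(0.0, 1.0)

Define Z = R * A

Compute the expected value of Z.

For independent RVs: E[XY] = E[X]*E[Y]
E[R] = -0.5
E[A] = 0.5
E[Z] = -0.5 * 0.5 = -0.25

-0.25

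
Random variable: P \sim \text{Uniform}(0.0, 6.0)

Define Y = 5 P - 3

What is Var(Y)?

For Y = aP + b: Var(Y) = a² * Var(P)
Var(P) = (6 - 0)^2/12 = 3
Var(Y) = 5² * 3 = 25 * 3 = 75

75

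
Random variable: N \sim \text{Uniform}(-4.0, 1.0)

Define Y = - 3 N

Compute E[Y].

For Y = -3N:
E[Y] = -3 * E[N]
E[N] = (-4 + 1)/2 = -1.5
E[Y] = -3 * (-1.5) = 4.5

4.5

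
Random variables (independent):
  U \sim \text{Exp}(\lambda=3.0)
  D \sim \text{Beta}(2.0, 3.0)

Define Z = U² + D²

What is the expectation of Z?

E[Z] = E[U²] + E[D²]
E[U²] = Var(U) + E[U]² = 0.11111111 + 0.11111111 = 0.22222222
E[D²] = Var(D) + E[D]² = 0.04 + 0.16 = 0.2
E[Z] = 0.22222222 + 0.2 = 0.42222222

0.42222222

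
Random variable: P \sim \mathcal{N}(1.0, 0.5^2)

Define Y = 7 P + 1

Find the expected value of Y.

For Y = 7P + 1:
E[Y] = 7 * E[P] + 1
E[P] = 1.0 = 1
E[Y] = 7 * 1 + 1 = 8

8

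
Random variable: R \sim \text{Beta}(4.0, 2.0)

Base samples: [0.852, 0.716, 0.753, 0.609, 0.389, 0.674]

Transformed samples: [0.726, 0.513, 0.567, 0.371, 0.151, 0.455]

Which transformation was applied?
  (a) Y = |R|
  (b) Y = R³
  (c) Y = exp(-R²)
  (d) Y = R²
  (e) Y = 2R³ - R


Checking option (d) Y = R²:
  R = 0.852 -> Y = 0.726 ✓
  R = 0.716 -> Y = 0.513 ✓
  R = 0.753 -> Y = 0.567 ✓
All samples match this transformation.

(d) R²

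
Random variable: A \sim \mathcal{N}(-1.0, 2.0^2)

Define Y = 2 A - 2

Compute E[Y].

For Y = 2A - 2:
E[Y] = 2 * E[A] - 2
E[A] = -1.0 = -1
E[Y] = 2 * (-1) - 2 = -4

-4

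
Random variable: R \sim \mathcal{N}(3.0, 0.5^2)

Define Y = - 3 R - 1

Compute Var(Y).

For Y = aR + b: Var(Y) = a² * Var(R)
Var(R) = 0.5^2 = 0.25
Var(Y) = (-3)² * 0.25 = 9 * 0.25 = 2.25

2.25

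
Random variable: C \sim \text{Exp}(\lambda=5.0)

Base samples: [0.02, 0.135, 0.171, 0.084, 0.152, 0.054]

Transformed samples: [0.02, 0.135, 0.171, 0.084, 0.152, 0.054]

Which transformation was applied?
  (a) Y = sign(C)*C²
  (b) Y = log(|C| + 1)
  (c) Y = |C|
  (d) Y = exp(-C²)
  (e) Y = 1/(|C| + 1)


Checking option (c) Y = |C|:
  C = 0.02 -> Y = 0.02 ✓
  C = 0.135 -> Y = 0.135 ✓
  C = 0.171 -> Y = 0.171 ✓
All samples match this transformation.

(c) |C|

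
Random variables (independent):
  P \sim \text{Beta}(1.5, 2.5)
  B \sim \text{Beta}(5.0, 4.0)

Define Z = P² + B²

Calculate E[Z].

E[Z] = E[P²] + E[B²]
E[P²] = Var(P) + E[P]² = 0.046875 + 0.140625 = 0.1875
E[B²] = Var(B) + E[B]² = 0.024691358 + 0.30864198 = 0.33333333
E[Z] = 0.1875 + 0.33333333 = 0.52083333

0.52083333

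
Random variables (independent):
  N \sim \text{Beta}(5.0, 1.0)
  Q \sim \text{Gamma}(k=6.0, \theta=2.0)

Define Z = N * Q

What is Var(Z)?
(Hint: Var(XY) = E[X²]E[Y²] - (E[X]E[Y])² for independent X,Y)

Var(XY) = E[X²]E[Y²] - (E[X]E[Y])²
E[N] = 0.83333333, Var(N) = 0.01984127
E[Q] = 12, Var(Q) = 24
E[N²] = 0.01984127 + 0.83333333² = 0.71428571
E[Q²] = 24 + 12² = 168
Var(Z) = 0.71428571*168 - (0.83333333*12)²
= 120 - 100 = 20

20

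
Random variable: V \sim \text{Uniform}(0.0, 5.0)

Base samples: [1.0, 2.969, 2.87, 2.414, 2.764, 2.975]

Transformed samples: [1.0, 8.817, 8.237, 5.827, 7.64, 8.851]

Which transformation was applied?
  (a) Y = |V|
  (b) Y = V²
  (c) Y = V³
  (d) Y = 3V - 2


Checking option (b) Y = V²:
  V = 1.0 -> Y = 1.0 ✓
  V = 2.969 -> Y = 8.817 ✓
  V = 2.87 -> Y = 8.237 ✓
All samples match this transformation.

(b) V²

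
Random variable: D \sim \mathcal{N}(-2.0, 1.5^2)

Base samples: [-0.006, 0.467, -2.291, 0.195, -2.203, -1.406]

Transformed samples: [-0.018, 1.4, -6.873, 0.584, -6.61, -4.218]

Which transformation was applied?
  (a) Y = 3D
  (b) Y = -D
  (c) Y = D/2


Checking option (a) Y = 3D:
  D = -0.006 -> Y = -0.018 ✓
  D = 0.467 -> Y = 1.4 ✓
  D = -2.291 -> Y = -6.873 ✓
All samples match this transformation.

(a) 3D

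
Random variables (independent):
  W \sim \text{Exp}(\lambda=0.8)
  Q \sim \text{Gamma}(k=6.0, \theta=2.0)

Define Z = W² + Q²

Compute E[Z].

E[Z] = E[W²] + E[Q²]
E[W²] = Var(W) + E[W]² = 1.5625 + 1.5625 = 3.125
E[Q²] = Var(Q) + E[Q]² = 24 + 144 = 168
E[Z] = 3.125 + 168 = 171.125

171.125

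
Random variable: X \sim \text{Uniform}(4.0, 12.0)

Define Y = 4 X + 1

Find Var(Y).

For Y = aX + b: Var(Y) = a² * Var(X)
Var(X) = (12 - 4)^2/12 = 5.3333333
Var(Y) = 4² * 5.3333333 = 16 * 5.3333333 = 85.333333

85.333333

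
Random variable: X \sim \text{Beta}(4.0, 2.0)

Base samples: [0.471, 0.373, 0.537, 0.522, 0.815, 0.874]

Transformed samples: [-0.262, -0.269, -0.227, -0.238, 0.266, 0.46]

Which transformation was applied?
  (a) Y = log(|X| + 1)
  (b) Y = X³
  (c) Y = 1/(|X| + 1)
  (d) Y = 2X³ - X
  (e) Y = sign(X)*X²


Checking option (d) Y = 2X³ - X:
  X = 0.471 -> Y = -0.262 ✓
  X = 0.373 -> Y = -0.269 ✓
  X = 0.537 -> Y = -0.227 ✓
All samples match this transformation.

(d) 2X³ - X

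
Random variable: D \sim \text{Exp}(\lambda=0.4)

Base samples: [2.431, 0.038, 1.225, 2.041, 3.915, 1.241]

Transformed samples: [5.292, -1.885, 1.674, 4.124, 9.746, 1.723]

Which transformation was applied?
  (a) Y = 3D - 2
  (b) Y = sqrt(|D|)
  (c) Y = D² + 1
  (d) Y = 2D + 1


Checking option (a) Y = 3D - 2:
  D = 2.431 -> Y = 5.292 ✓
  D = 0.038 -> Y = -1.885 ✓
  D = 1.225 -> Y = 1.674 ✓
All samples match this transformation.

(a) 3D - 2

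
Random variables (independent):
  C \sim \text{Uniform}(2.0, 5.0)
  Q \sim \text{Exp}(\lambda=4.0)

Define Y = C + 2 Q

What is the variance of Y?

For independent RVs: Var(aX + bY) = a²Var(X) + b²Var(Y)
Var(C) = 0.75
Var(Q) = 0.0625
Var(Y) = 1²*0.75 + 2²*0.0625
= 1*0.75 + 4*0.0625 = 1

1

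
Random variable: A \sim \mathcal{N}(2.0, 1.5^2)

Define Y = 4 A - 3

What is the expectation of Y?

For Y = 4A - 3:
E[Y] = 4 * E[A] - 3
E[A] = 2.0 = 2
E[Y] = 4 * 2 - 3 = 5

5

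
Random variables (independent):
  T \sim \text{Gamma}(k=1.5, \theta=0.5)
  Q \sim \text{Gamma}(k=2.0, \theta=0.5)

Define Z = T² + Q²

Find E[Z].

E[Z] = E[T²] + E[Q²]
E[T²] = Var(T) + E[T]² = 0.375 + 0.5625 = 0.9375
E[Q²] = Var(Q) + E[Q]² = 0.5 + 1 = 1.5
E[Z] = 0.9375 + 1.5 = 2.4375

2.4375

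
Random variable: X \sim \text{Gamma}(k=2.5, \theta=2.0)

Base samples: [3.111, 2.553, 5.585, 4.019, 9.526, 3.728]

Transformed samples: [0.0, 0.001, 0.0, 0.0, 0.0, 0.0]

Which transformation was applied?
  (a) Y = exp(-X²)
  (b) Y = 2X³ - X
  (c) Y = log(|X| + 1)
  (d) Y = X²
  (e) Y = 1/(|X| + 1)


Checking option (a) Y = exp(-X²):
  X = 3.111 -> Y = 0.0 ✓
  X = 2.553 -> Y = 0.001 ✓
  X = 5.585 -> Y = 0.0 ✓
All samples match this transformation.

(a) exp(-X²)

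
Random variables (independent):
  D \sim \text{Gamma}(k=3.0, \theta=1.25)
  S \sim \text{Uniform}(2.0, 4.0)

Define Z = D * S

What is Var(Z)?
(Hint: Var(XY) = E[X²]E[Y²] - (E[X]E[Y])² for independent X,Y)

Var(XY) = E[X²]E[Y²] - (E[X]E[Y])²
E[D] = 3.75, Var(D) = 4.6875
E[S] = 3, Var(S) = 0.33333333
E[D²] = 4.6875 + 3.75² = 18.75
E[S²] = 0.33333333 + 3² = 9.3333333
Var(Z) = 18.75*9.3333333 - (3.75*3)²
= 175 - 126.5625 = 48.4375

48.4375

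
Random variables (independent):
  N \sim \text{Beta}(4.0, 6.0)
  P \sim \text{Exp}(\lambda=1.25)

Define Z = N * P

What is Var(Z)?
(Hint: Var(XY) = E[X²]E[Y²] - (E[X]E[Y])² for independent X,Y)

Var(XY) = E[X²]E[Y²] - (E[X]E[Y])²
E[N] = 0.4, Var(N) = 0.021818182
E[P] = 0.8, Var(P) = 0.64
E[N²] = 0.021818182 + 0.4² = 0.18181818
E[P²] = 0.64 + 0.8² = 1.28
Var(Z) = 0.18181818*1.28 - (0.4*0.8)²
= 0.23272727 - 0.1024 = 0.13032727

0.13032727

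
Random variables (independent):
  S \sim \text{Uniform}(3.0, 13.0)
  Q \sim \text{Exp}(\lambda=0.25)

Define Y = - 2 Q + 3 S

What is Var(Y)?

For independent RVs: Var(aX + bY) = a²Var(X) + b²Var(Y)
Var(S) = 8.3333333
Var(Q) = 16
Var(Y) = 3²*8.3333333 + (-2)²*16
= 9*8.3333333 + 4*16 = 139

139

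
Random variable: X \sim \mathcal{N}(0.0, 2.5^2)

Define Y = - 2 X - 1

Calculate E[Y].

For Y = -2X - 1:
E[Y] = -2 * E[X] - 1
E[X] = 0.0 = 0
E[Y] = -2 * 0 - 1 = -1

-1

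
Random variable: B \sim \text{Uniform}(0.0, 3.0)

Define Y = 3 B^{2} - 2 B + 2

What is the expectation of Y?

E[Y] = 3*E[B²] - 2*E[B] + 2
E[B] = 1.5
E[B²] = Var(B) + (E[B])² = 0.75 + 2.25 = 3
E[Y] = 3*3 - 2*1.5 + 2 = 8

8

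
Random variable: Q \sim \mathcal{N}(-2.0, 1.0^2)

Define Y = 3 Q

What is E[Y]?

For Y = 3Q:
E[Y] = 3 * E[Q]
E[Q] = -2.0 = -2
E[Y] = 3 * (-2) = -6

-6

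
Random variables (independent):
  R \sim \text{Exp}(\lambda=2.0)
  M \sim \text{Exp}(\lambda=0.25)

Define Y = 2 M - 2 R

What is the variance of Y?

For independent RVs: Var(aX + bY) = a²Var(X) + b²Var(Y)
Var(R) = 0.25
Var(M) = 16
Var(Y) = (-2)²*0.25 + 2²*16
= 4*0.25 + 4*16 = 65

65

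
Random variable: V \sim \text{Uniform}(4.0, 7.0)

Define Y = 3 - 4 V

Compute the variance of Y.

For Y = aV + b: Var(Y) = a² * Var(V)
Var(V) = (7 - 4)^2/12 = 0.75
Var(Y) = (-4)² * 0.75 = 16 * 0.75 = 12

12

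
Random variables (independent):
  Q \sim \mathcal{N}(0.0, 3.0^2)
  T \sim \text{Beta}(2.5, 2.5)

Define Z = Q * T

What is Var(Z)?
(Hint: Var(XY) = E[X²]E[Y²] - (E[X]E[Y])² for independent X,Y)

Var(XY) = E[X²]E[Y²] - (E[X]E[Y])²
E[Q] = 0, Var(Q) = 9
E[T] = 0.5, Var(T) = 0.041666667
E[Q²] = 9 + 0² = 9
E[T²] = 0.041666667 + 0.5² = 0.29166667
Var(Z) = 9*0.29166667 - (0*0.5)²
= 2.625 - 0 = 2.625

2.625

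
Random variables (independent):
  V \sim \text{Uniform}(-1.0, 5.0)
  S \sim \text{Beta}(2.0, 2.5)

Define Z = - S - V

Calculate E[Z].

E[Z] = -1*E[V] - 1*E[S]
E[V] = 2
E[S] = 0.44444444
E[Z] = -1*2 - 1*0.44444444 = -2.4444444

-2.4444444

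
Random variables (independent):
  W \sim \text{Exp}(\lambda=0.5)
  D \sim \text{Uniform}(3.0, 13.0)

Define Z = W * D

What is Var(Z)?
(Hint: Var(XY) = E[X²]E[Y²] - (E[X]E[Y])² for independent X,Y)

Var(XY) = E[X²]E[Y²] - (E[X]E[Y])²
E[W] = 2, Var(W) = 4
E[D] = 8, Var(D) = 8.3333333
E[W²] = 4 + 2² = 8
E[D²] = 8.3333333 + 8² = 72.333333
Var(Z) = 8*72.333333 - (2*8)²
= 578.66667 - 256 = 322.66667

322.66667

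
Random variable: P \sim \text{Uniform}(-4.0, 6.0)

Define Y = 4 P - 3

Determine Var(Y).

For Y = aP + b: Var(Y) = a² * Var(P)
Var(P) = (6 + 4)^2/12 = 8.3333333
Var(Y) = 4² * 8.3333333 = 16 * 8.3333333 = 133.33333

133.33333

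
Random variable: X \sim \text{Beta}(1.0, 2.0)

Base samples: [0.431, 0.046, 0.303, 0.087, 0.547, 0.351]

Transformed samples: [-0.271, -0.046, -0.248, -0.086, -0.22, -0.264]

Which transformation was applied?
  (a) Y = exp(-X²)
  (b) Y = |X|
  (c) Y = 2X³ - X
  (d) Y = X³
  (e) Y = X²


Checking option (c) Y = 2X³ - X:
  X = 0.431 -> Y = -0.271 ✓
  X = 0.046 -> Y = -0.046 ✓
  X = 0.303 -> Y = -0.248 ✓
All samples match this transformation.

(c) 2X³ - X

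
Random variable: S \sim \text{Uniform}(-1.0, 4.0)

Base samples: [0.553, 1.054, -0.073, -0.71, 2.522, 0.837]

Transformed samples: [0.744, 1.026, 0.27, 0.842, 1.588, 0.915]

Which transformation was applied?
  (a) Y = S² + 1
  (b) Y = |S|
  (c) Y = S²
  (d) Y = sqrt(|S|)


Checking option (d) Y = sqrt(|S|):
  S = 0.553 -> Y = 0.744 ✓
  S = 1.054 -> Y = 1.026 ✓
  S = -0.073 -> Y = 0.27 ✓
All samples match this transformation.

(d) sqrt(|S|)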